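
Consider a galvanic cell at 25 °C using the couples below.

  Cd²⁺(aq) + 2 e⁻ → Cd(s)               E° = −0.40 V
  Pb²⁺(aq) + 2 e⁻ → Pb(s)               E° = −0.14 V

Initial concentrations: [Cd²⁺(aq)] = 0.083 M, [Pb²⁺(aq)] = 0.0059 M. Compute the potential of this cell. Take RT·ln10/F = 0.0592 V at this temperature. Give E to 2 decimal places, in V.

Since E°(Pb²⁺/Pb) > E°(Cd²⁺/Cd), Pb²⁺/Pb serves as the cathode.
E°cell = E°cat − E°an = −0.14 − (−0.40) = +0.26 V; n = 2.
For the overall reaction Pb²⁺(aq) + Cd(s) → Pb(s) + Cd²⁺(aq), Q = [Cd²⁺(aq)] / [Pb²⁺(aq)] = 14.1, giving log Q = 1.148.
By the Nernst equation, E = +0.26 − (0.0592/2)·(1.148) = +0.23 V.

+0.23 V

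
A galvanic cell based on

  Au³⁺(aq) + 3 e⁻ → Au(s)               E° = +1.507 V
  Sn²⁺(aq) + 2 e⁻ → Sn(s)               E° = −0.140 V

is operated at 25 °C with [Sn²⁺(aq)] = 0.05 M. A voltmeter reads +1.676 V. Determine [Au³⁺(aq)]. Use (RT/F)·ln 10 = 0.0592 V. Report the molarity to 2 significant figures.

With Au³⁺/Au at the cathode and Sn²⁺/Sn at the anode, E°cell = +1.507 − (−0.140) = +1.647 V (n = 6).
Rearranging E = E° − (0.0592/n)·log Q gives log Q = 6(+1.647 − (+1.676))/0.0592 = −2.939.
Balancing electrons gives 2 Au³⁺(aq) + 3 Sn(s) → 2 Au(s) + 3 Sn²⁺(aq); thus Q = [Sn²⁺(aq)]^3 / [Au³⁺(aq)]^2.
Solving for the unknown gives log [Au³⁺(aq)] = −0.482, so [Au³⁺(aq)] ≈ 0.33 M.

0.33 M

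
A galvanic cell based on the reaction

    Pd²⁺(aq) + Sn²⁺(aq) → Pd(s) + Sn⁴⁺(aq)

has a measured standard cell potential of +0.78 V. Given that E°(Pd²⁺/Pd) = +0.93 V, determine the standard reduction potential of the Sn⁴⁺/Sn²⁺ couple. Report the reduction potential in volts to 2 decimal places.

In the reaction as written the Pd²⁺/Pd couple is reduced (cathode) and Sn⁴⁺/Sn²⁺ is oxidized (anode), so E°cell = E°(Pd²⁺/Pd) − E°(Sn⁴⁺/Sn²⁺).
E°(Sn⁴⁺/Sn²⁺) = E°(cathode) − E°cell = +0.93 − (+0.78) = +0.15 V.

+0.15 V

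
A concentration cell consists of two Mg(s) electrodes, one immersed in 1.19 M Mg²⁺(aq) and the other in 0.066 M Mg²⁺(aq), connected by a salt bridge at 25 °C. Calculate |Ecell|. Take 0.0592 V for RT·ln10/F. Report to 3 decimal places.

For a concentration cell E°cell = 0, since both electrodes use the same couple.
The compartment with the higher Mg²⁺(aq) concentration (1.19 M) acts as the cathode; ions are reduced there and produced at the dilute (0.066 M) anode.
With n = 2, Ecell = −(0.0592/2)·log([dilute]/[conc]) = −(0.0592/2)·log(0.066/1.19) = +0.037 V.

0.037 V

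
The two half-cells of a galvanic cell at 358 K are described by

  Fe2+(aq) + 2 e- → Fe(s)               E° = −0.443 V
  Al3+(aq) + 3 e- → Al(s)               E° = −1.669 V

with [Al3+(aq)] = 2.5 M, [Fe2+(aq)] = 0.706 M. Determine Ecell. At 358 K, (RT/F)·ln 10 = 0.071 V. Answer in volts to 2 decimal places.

+1.21 V

Since E°(Fe²⁺/Fe) > E°(Al³⁺/Al), Fe²⁺/Fe serves as the cathode.
E°cell = −0.443 − (−1.669) = +1.226 V, with n = 6 electrons transferred.
Balancing gives 3 Fe2+(aq) + 2 Al(s) → 3 Fe(s) + 2 Al3+(aq); hence Q = [Al3+(aq)]^2 / [Fe2+(aq)]^3 = 17.8 (log Q = 1.249).
Applying E = E° − (RT ln10/nF)·log Q gives +1.226 − (0.071/6)(1.249) = +1.21 V.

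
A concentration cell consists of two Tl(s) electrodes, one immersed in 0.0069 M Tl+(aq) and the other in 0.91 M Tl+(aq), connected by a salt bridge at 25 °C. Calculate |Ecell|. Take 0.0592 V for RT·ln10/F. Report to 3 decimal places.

For a concentration cell E°cell = 0, since both electrodes use the same couple.
The compartment with the higher Tl+(aq) concentration (0.91 M) acts as the cathode; ions are reduced there and produced at the dilute (0.0069 M) anode.
With n = 1, Ecell = −(0.0592/1)·log([dilute]/[conc]) = −(0.0592/1)·log(0.0069/0.91) = +0.126 V.

0.126 V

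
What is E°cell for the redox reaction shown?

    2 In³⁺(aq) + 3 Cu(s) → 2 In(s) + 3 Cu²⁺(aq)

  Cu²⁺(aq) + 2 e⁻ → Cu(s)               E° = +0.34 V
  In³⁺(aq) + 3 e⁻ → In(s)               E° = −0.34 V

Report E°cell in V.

−0.68 V

In the reaction as written, In³⁺(aq) is reduced (cathode) and Cu²⁺(aq) is produced by oxidation at the anode.
E°cell = E°(cathode) − E°(anode) = −0.34 − (+0.34) = −0.68 V.
The negative E°cell means the reaction is non-spontaneous in the direction written.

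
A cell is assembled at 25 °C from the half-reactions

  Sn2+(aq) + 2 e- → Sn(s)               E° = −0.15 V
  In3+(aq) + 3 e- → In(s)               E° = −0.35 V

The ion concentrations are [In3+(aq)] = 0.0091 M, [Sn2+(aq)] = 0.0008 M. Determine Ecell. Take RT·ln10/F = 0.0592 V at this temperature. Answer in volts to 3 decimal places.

+0.149 V

Sn²⁺/Sn is reduced (cathode, E° = −0.15 V) and In³⁺/In is oxidized (anode).
E°cell = E°cat − E°an = −0.15 − (−0.35) = +0.20 V; n = 6.
For the overall reaction 3 Sn2+(aq) + 2 In(s) → 3 Sn(s) + 2 In3+(aq), Q = [In3+(aq)]^2 / [Sn2+(aq)]^3 = 1.62×10^5, giving log Q = 5.209.
By the Nernst equation, E = +0.20 − (0.0592/6)·(5.209) = +0.149 V.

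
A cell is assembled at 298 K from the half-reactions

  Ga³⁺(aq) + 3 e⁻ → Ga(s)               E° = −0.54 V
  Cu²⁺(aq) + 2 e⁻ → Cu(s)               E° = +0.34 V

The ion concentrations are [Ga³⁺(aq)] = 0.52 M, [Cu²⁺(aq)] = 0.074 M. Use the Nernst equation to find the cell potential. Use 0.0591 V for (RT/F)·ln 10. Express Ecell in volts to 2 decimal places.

Since E°(Cu²⁺/Cu) > E°(Ga³⁺/Ga), Cu²⁺/Cu serves as the cathode.
E°cell = E°cat − E°an = +0.34 − (−0.54) = +0.88 V; n = 6.
Balancing gives 3 Cu²⁺(aq) + 2 Ga(s) → 3 Cu(s) + 2 Ga³⁺(aq); hence Q = [Ga³⁺(aq)]^2 / [Cu²⁺(aq)]^3 = 667 (log Q = 2.824).
Applying E = E° − (RT ln10/nF)·log Q gives +0.88 − (0.0591/6)(2.824) = +0.85 V.

+0.85 V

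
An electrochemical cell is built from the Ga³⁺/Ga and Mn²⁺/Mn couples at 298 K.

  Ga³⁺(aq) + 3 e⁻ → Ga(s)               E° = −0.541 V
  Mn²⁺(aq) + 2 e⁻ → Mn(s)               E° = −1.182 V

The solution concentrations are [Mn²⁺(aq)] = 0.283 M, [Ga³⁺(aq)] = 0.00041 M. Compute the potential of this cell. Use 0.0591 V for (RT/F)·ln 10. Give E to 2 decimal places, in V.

Ga³⁺/Ga is reduced (cathode, E° = −0.541 V) and Mn²⁺/Mn is oxidized (anode).
E°cell = −0.541 − (−1.182) = +0.641 V, with n = 6 electrons transferred.
For the overall reaction 2 Ga³⁺(aq) + 3 Mn(s) → 2 Ga(s) + 3 Mn²⁺(aq), Q = [Mn²⁺(aq)]^3 / [Ga³⁺(aq)]^2 = 1.35×10^5, giving log Q = 5.130.
E = E° − (0.0591/n)·log Q = +0.641 − (0.0591/6)(5.130) = +0.59 V.

+0.59 V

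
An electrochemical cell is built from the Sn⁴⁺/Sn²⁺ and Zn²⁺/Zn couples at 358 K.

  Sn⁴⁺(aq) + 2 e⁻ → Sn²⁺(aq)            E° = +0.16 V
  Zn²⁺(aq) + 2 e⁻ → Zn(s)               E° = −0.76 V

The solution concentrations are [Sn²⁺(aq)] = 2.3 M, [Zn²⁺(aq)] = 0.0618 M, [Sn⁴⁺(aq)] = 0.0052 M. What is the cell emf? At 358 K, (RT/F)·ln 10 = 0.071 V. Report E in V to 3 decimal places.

Since E°(Sn⁴⁺/Sn²⁺) > E°(Zn²⁺/Zn), Sn⁴⁺/Sn²⁺ serves as the cathode.
The standard potential is +0.16 − (−0.76) = +0.92 V and the balanced reaction transfers n = 2 electrons.
Balancing gives Sn⁴⁺(aq) + Zn(s) → Sn²⁺(aq) + Zn²⁺(aq); hence Q = ([Sn²⁺(aq)]·[Zn²⁺(aq)]) / [Sn⁴⁺(aq)] = 27.3 (log Q = 1.437).
E = E° − (0.071/n)·log Q = +0.92 − (0.071/2)(1.437) = +0.869 V.

+0.869 V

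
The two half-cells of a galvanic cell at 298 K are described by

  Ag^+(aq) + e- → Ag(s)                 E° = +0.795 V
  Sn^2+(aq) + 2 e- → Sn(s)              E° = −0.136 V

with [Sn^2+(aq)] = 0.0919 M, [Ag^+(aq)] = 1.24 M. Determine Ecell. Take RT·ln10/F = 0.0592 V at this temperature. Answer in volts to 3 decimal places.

+0.967 V

Ag⁺/Ag is reduced (cathode, E° = +0.795 V) and Sn²⁺/Sn is oxidized (anode).
E°cell = E°cat − E°an = +0.795 − (−0.136) = +0.931 V; n = 2.
For the overall reaction 2 Ag^+(aq) + Sn(s) → 2 Ag(s) + Sn^2+(aq), Q = [Sn^2+(aq)] / [Ag^+(aq)]^2 = 0.0598, giving log Q = −1.224.
By the Nernst equation, E = +0.931 − (0.0592/2)·(−1.224) = +0.967 V.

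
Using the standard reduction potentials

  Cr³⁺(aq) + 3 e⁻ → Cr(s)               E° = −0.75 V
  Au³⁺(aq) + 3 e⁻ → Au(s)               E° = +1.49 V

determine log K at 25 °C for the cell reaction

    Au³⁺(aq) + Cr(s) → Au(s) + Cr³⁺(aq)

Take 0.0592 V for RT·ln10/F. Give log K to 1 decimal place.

The Au³⁺/Au couple is reduced (cathode); E°cell = +1.49 − (−0.75) = +2.24 V with n = 3.
At equilibrium E = 0, so log K = nE°cell / 0.0592 = (3)(+2.24) / 0.0592 = 113.5.

log K = 113.5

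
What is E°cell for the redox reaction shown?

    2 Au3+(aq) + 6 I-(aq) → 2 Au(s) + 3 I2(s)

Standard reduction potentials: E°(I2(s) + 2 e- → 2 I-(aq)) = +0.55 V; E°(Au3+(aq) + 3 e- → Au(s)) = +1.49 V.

+0.94 V

Au3+(aq) gains electrons, so the Au³⁺/Au couple is the cathode; the I₂/I⁻ couple is the anode.
E°cell = E°(cathode) − E°(anode) = +1.49 − (+0.55) = +0.94 V.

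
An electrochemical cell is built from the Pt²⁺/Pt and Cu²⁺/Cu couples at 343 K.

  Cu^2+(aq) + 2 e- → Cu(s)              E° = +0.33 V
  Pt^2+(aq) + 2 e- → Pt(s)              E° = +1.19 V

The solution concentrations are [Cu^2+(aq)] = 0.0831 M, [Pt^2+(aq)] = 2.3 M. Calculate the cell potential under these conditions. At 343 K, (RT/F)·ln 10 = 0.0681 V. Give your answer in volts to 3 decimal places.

Since E°(Pt²⁺/Pt) > E°(Cu²⁺/Cu), Pt²⁺/Pt serves as the cathode.
E°cell = E°cat − E°an = +1.19 − (+0.33) = +0.86 V; n = 2.
The balanced reaction is Pt^2+(aq) + Cu(s) → Pt(s) + Cu^2+(aq), so Q = [Cu^2+(aq)] / [Pt^2+(aq)] = 0.0361 and log Q = −1.442.
By the Nernst equation, E = +0.86 − (0.0681/2)·(−1.442) = +0.909 V.

+0.909 V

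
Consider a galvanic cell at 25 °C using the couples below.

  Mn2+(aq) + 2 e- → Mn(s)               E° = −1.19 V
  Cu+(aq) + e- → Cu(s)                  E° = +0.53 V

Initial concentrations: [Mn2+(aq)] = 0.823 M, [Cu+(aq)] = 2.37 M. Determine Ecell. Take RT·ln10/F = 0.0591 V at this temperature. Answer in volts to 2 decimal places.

+1.74 V

Cu⁺/Cu is reduced (cathode, E° = +0.53 V) and Mn²⁺/Mn is oxidized (anode).
E°cell = +0.53 − (−1.19) = +1.72 V, with n = 2 electrons transferred.
For the overall reaction 2 Cu+(aq) + Mn(s) → 2 Cu(s) + Mn2+(aq), Q = [Mn2+(aq)] / [Cu+(aq)]^2 = 0.147, giving log Q = −0.834.
Applying E = E° − (RT ln10/nF)·log Q gives +1.72 − (0.0591/2)(−0.834) = +1.74 V.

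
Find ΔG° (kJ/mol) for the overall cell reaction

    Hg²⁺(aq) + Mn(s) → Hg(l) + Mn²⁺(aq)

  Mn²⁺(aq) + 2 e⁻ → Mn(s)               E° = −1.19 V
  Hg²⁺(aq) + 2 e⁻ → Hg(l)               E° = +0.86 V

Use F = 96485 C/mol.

In the reaction as written Hg²⁺(aq) is reduced, so the Hg²⁺/Hg couple is the cathode and Mn²⁺/Mn is the anode.
E°cell = +0.86 − (−1.19) = +2.05 V; balancing electrons gives n = 2.
ΔG° = −nFE°cell = −(2)(96485)(+2.05) J/mol = −396 kJ/mol.

−396 kJ/mol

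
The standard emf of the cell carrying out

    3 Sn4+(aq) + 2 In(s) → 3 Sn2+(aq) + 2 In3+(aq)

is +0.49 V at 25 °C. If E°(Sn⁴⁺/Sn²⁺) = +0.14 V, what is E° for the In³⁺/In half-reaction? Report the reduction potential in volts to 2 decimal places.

In the reaction as written the Sn⁴⁺/Sn²⁺ couple is reduced (cathode) and In³⁺/In is oxidized (anode), so E°cell = E°(Sn⁴⁺/Sn²⁺) − E°(In³⁺/In).
E°(In³⁺/In) = E°(cathode) − E°cell = +0.14 − (+0.49) = −0.35 V.

−0.35 V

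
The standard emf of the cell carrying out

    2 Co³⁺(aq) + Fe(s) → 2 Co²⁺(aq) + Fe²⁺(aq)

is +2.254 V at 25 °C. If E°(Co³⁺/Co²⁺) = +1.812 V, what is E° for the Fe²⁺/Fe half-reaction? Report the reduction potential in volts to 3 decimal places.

In the reaction as written the Co³⁺/Co²⁺ couple is reduced (cathode) and Fe²⁺/Fe is oxidized (anode), so E°cell = E°(Co³⁺/Co²⁺) − E°(Fe²⁺/Fe).
E°(Fe²⁺/Fe) = E°(cathode) − E°cell = +1.812 − (+2.254) = −0.442 V.

−0.442 V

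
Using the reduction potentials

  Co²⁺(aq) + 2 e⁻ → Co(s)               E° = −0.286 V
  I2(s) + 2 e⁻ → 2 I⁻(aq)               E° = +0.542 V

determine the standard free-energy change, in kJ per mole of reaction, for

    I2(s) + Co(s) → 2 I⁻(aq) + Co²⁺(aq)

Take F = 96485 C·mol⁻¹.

−160 kJ/mol

In the reaction as written I2(s) is reduced, so the I₂/I⁻ couple is the cathode and Co²⁺/Co is the anode.
E°cell = +0.542 − (−0.286) = +0.828 V; balancing electrons gives n = 2.
ΔG° = −nFE°cell = −(2)(96485)(+0.828) J/mol = −160 kJ/mol.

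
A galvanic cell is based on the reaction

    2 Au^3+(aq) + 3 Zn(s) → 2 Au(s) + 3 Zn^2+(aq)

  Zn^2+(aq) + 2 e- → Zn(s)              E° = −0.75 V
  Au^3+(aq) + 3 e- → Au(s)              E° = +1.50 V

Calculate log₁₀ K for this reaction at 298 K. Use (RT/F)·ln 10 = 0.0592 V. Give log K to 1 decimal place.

log K = 228.0

The Au³⁺/Au couple is reduced (cathode); E°cell = +1.50 − (−0.75) = +2.25 V with n = 6.
At equilibrium E = 0, so log K = nE°cell / 0.0592 = (6)(+2.25) / 0.0592 = 228.0.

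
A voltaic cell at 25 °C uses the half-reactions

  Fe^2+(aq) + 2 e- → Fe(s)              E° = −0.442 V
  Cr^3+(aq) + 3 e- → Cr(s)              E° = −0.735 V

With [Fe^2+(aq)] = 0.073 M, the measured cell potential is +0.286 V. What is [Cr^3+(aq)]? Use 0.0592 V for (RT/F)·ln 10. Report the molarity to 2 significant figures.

0.045 M

With Fe²⁺/Fe at the cathode and Cr³⁺/Cr at the anode, E°cell = −0.442 − (−0.735) = +0.293 V (n = 6).
Rearranging E = E° − (0.0592/n)·log Q gives log Q = 6(+0.293 − (+0.286))/0.0592 = 0.709.
For 3 Fe^2+(aq) + 2 Cr(s) → 3 Fe(s) + 2 Cr^3+(aq), the reaction quotient is Q = [Cr^3+(aq)]^2 / [Fe^2+(aq)]^3.
Substituting the known concentrations and solving, log [Cr^3+(aq)] = −1.351 and [Cr^3+(aq)] = 0.045 M.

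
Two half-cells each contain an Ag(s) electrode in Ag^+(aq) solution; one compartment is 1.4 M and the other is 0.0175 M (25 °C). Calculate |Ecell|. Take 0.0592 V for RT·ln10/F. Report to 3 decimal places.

For a concentration cell E°cell = 0, since both electrodes use the same couple.
The compartment with the higher Ag^+(aq) concentration (1.4 M) acts as the cathode; ions are reduced there and produced at the dilute (0.0175 M) anode.
With n = 1, Ecell = −(0.0592/1)·log([dilute]/[conc]) = −(0.0592/1)·log(0.0175/1.4) = +0.113 V.

0.113 V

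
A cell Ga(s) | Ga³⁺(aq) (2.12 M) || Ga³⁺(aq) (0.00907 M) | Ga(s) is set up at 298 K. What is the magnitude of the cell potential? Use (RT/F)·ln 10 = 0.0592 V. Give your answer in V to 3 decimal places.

0.047 V

For a concentration cell E°cell = 0, since both electrodes use the same couple.
The compartment with the higher Ga³⁺(aq) concentration (2.12 M) acts as the cathode; ions are reduced there and produced at the dilute (0.00907 M) anode.
With n = 3, Ecell = −(0.0592/3)·log([dilute]/[conc]) = −(0.0592/3)·log(0.00907/2.12) = +0.047 V.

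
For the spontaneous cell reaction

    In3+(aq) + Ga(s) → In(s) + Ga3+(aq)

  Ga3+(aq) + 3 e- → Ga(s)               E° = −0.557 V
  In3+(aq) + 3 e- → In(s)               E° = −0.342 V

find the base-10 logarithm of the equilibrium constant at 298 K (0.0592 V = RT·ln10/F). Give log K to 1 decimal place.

log K = 10.9

The In³⁺/In couple is reduced (cathode); E°cell = −0.342 − (−0.557) = +0.215 V with n = 3.
At equilibrium E = 0, so log K = nE°cell / 0.0592 = (3)(+0.215) / 0.0592 = 10.9.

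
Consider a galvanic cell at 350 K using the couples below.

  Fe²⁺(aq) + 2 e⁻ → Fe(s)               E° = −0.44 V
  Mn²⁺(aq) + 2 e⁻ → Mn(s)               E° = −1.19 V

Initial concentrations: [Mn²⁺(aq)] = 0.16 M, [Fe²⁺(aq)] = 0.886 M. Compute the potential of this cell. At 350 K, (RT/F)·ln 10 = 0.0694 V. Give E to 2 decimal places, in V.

+0.78 V

The Fe²⁺/Fe couple has the more positive E°, so it is the cathode; Mn²⁺/Mn is the anode.
The standard potential is −0.44 − (−1.19) = +0.75 V and the balanced reaction transfers n = 2 electrons.
Balancing gives Fe²⁺(aq) + Mn(s) → Fe(s) + Mn²⁺(aq); hence Q = [Mn²⁺(aq)] / [Fe²⁺(aq)] = 0.181 (log Q = −0.743).
E = E° − (0.0694/n)·log Q = +0.75 − (0.0694/2)(−0.743) = +0.78 V.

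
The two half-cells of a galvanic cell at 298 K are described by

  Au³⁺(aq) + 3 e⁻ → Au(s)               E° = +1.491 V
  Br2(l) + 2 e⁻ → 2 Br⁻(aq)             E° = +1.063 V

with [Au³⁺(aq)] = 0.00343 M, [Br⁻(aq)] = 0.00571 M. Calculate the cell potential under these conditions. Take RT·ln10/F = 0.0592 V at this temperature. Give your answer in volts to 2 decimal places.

+0.25 V

The Au³⁺/Au couple has the more positive E°, so it is the cathode; Br₂/Br⁻ is the anode.
E°cell = +1.491 − (+1.063) = +0.428 V, with n = 6 electrons transferred.
The balanced reaction is 2 Au³⁺(aq) + 6 Br⁻(aq) → 2 Au(s) + 3 Br2(l), so Q = 1 / ([Au³⁺(aq)]^2·[Br⁻(aq)]^6) = 2.45×10^18 and log Q = 18.390.
Applying E = E° − (RT ln10/nF)·log Q gives +0.428 − (0.0592/6)(18.390) = +0.25 V.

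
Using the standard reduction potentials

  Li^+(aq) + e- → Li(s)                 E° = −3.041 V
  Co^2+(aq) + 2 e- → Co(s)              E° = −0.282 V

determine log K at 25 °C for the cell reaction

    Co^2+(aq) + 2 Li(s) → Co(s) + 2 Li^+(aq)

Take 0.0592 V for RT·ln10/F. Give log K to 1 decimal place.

log K = 93.2

The Co²⁺/Co couple is reduced (cathode); E°cell = −0.282 − (−3.041) = +2.759 V with n = 2.
At equilibrium E = 0, so log K = nE°cell / 0.0592 = (2)(+2.759) / 0.0592 = 93.2.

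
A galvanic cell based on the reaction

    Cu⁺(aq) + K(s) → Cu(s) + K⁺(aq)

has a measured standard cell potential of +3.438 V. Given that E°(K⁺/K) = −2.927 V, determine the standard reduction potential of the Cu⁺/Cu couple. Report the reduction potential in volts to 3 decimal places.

+0.511 V

In the reaction as written the Cu⁺/Cu couple is reduced (cathode) and K⁺/K is oxidized (anode), so E°cell = E°(Cu⁺/Cu) − E°(K⁺/K).
E°(Cu⁺/Cu) = E°cell + E°(anode) = +3.438 + (−2.927) = +0.511 V.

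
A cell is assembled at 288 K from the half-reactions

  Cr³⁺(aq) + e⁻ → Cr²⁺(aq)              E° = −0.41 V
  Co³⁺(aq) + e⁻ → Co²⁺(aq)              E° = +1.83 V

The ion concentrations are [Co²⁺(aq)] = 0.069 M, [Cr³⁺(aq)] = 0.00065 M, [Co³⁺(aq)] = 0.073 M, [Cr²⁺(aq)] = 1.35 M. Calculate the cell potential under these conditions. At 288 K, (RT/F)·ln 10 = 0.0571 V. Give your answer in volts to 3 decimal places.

Co³⁺/Co²⁺ is reduced (cathode, E° = +1.83 V) and Cr³⁺/Cr²⁺ is oxidized (anode).
The standard potential is +1.83 − (−0.41) = +2.24 V and the balanced reaction transfers n = 1 electron.
For the overall reaction Co³⁺(aq) + Cr²⁺(aq) → Co²⁺(aq) + Cr³⁺(aq), Q = ([Co²⁺(aq)]·[Cr³⁺(aq)]) / ([Co³⁺(aq)]·[Cr²⁺(aq)]) = 0.000455, giving log Q = −3.342.
By the Nernst equation, E = +2.24 − (0.0571/1)·(−3.342) = +2.431 V.

+2.431 V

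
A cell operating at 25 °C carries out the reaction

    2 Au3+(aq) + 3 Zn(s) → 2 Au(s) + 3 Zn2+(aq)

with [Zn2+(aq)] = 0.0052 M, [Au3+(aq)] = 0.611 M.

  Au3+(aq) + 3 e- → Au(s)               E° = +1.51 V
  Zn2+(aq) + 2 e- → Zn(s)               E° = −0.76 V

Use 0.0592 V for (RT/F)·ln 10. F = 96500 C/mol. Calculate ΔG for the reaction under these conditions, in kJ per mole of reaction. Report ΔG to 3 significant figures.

E°cell = +1.51 − (−0.76) = +2.27 V; the balanced reaction transfers n = 6 electrons.
Q = [Zn2+(aq)]^3 / [Au3+(aq)]^2 = 3.77×10^−7, so log Q = −6.424 and E = +2.27 − (0.0592/6)(−6.424) = +2.3334 V.
Finally ΔG = −nFE = −(6)(96500 C/mol)(+2.3334 V) = −1350 kJ/mol.

−1350 kJ/mol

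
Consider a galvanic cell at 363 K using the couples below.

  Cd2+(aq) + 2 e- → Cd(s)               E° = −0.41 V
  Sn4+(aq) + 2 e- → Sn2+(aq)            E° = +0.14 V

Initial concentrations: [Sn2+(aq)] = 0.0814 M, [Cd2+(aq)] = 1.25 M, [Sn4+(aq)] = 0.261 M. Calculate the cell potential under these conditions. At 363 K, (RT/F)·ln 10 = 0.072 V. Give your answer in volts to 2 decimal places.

+0.56 V

Sn⁴⁺/Sn²⁺ is reduced (cathode, E° = +0.14 V) and Cd²⁺/Cd is oxidized (anode).
E°cell = E°cat − E°an = +0.14 − (−0.41) = +0.55 V; n = 2.
Balancing gives Sn4+(aq) + Cd(s) → Sn2+(aq) + Cd2+(aq); hence Q = ([Sn2+(aq)]·[Cd2+(aq)]) / [Sn4+(aq)] = 0.39 (log Q = −0.409).
Applying E = E° − (RT ln10/nF)·log Q gives +0.55 − (0.072/2)(−0.409) = +0.56 V.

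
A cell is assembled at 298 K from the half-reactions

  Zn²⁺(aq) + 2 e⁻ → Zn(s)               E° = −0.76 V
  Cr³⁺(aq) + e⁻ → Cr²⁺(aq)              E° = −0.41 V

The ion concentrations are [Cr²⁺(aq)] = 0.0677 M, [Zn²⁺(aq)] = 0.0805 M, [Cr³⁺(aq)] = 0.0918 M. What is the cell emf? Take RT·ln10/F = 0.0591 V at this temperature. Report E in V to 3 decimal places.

Since E°(Cr³⁺/Cr²⁺) > E°(Zn²⁺/Zn), Cr³⁺/Cr²⁺ serves as the cathode.
E°cell = −0.41 − (−0.76) = +0.35 V, with n = 2 electrons transferred.
The balanced reaction is 2 Cr³⁺(aq) + Zn(s) → 2 Cr²⁺(aq) + Zn²⁺(aq), so Q = ([Cr²⁺(aq)]^2·[Zn²⁺(aq)]) / [Cr³⁺(aq)]^2 = 0.0438 and log Q = −1.359.
Applying E = E° − (RT ln10/nF)·log Q gives +0.35 − (0.0591/2)(−1.359) = +0.390 V.

+0.390 V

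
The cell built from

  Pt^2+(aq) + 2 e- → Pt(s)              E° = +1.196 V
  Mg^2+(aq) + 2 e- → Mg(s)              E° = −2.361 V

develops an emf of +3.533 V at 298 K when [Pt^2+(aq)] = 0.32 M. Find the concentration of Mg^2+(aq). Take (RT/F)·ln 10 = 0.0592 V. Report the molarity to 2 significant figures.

With Pt²⁺/Pt at the cathode and Mg²⁺/Mg at the anode, E°cell = +1.196 − (−2.361) = +3.557 V (n = 2).
Since E = E° − (0.0592/n)·log Q, log Q = n(E° − E)/0.0592 = 0.811.
For Pt^2+(aq) + Mg(s) → Pt(s) + Mg^2+(aq), the reaction quotient is Q = [Mg^2+(aq)] / [Pt^2+(aq)].
Isolating [Mg^2+(aq)] in Q = 10^{0.811} yields log [Mg^2+(aq)] = 0.316, i.e. 2.1 M.

2.1 M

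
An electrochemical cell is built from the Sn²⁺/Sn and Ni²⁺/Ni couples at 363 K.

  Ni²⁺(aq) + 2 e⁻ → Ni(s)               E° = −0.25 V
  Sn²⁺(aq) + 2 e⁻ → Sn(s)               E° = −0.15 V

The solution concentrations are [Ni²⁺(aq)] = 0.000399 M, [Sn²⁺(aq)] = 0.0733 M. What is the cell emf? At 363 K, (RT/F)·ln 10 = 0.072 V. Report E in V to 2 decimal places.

+0.18 V

Sn²⁺/Sn is reduced (cathode, E° = −0.15 V) and Ni²⁺/Ni is oxidized (anode).
The standard potential is −0.15 − (−0.25) = +0.10 V and the balanced reaction transfers n = 2 electrons.
For the overall reaction Sn²⁺(aq) + Ni(s) → Sn(s) + Ni²⁺(aq), Q = [Ni²⁺(aq)] / [Sn²⁺(aq)] = 0.00544, giving log Q = −2.264.
By the Nernst equation, E = +0.10 − (0.072/2)·(−2.264) = +0.18 V.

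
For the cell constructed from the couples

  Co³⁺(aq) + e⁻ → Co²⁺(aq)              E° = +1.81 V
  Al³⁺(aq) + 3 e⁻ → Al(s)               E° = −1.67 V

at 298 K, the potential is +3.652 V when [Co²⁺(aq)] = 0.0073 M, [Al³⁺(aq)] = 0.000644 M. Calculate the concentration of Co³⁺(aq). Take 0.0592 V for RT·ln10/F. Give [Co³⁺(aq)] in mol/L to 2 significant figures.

0.51 M

The Co³⁺/Co²⁺ couple has the larger reduction potential, so it is the cathode: E°cell = +1.81 − (−1.67) = +3.48 V and n = 3.
From the Nernst equation, log Q = n(E° − E)/0.0592 = 3·(+3.48 − (+3.652))/0.0592 = −8.716.
For 3 Co³⁺(aq) + Al(s) → 3 Co²⁺(aq) + Al³⁺(aq), the reaction quotient is Q = ([Co²⁺(aq)]^3·[Al³⁺(aq)]) / [Co³⁺(aq)]^3.
Solving for the unknown gives log [Co³⁺(aq)] = −0.295, so [Co³⁺(aq)] ≈ 0.51 M.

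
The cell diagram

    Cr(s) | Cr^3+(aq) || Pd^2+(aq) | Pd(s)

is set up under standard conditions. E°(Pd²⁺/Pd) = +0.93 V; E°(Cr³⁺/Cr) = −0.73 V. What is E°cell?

+1.66 V

By convention the left-hand electrode in cell notation is the anode (oxidation) and the right-hand electrode is the cathode (reduction).
E°cell = E°(right) − E°(left) = +0.93 − (−0.73) = +1.66 V.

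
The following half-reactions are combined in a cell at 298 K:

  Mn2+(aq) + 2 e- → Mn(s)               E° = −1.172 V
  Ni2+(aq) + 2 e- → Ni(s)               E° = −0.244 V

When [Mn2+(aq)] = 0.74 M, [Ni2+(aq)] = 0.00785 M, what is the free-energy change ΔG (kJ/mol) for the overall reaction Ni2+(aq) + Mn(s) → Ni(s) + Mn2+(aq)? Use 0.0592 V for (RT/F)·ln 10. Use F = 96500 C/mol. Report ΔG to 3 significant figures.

−168 kJ/mol

The standard cell potential is −0.244 − (−1.172) = +0.928 V, with n = 2 electrons in the balanced equation.
The reaction quotient is [Mn2+(aq)] / [Ni2+(aq)] = 94.3; by Nernst, E = +0.928 − (0.0592/2)(1.974) = +0.8696 V.
Then ΔG = −nFE = −2 × 96500 × +0.8696 J/mol = −168 kJ/mol.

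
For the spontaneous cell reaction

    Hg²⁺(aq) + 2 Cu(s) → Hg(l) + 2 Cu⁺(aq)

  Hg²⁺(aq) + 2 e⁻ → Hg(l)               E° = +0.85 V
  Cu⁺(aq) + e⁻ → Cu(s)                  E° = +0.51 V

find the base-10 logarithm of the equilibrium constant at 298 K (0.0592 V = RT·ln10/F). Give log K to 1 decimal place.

The Hg²⁺/Hg couple is reduced (cathode); E°cell = +0.85 − (+0.51) = +0.34 V with n = 2.
At equilibrium E = 0, so log K = nE°cell / 0.0592 = (2)(+0.34) / 0.0592 = 11.5.

log K = 11.5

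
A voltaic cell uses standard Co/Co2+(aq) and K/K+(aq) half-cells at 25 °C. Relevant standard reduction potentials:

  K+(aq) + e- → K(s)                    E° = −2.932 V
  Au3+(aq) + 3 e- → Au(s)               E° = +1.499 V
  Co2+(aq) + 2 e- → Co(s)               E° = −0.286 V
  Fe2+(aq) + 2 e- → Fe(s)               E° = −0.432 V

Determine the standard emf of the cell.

+2.646 V

Of the two couples in this cell, the one with the more positive reduction potential is reduced at the cathode: here that is Co²⁺/Co (−0.286 V); K⁺/K (−2.932 V) is the anode.
E°cell = E°(cathode) − E°(anode) = −0.286 − (−2.932) = +2.646 V.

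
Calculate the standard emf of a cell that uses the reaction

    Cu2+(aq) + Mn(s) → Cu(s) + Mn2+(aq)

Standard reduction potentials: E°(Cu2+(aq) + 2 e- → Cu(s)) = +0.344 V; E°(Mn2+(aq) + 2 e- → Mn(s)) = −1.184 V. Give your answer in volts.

Cu2+(aq) gains electrons, so the Cu²⁺/Cu couple is the cathode; the Mn²⁺/Mn couple is the anode.
E°cell = E°(cathode) − E°(anode) = +0.344 − (−1.184) = +1.528 V.
The positive value indicates the reaction is spontaneous as written.

+1.528 V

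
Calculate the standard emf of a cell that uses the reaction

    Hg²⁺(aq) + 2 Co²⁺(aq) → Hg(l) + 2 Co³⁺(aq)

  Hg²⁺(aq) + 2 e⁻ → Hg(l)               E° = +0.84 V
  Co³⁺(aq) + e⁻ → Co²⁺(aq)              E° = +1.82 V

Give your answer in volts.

−0.98 V

Hg²⁺(aq) gains electrons, so the Hg²⁺/Hg couple is the cathode; the Co³⁺/Co²⁺ couple is the anode.
E°cell = E°(cathode) − E°(anode) = +0.84 − (+1.82) = −0.98 V.
The negative E°cell means the reaction is non-spontaneous in the direction written.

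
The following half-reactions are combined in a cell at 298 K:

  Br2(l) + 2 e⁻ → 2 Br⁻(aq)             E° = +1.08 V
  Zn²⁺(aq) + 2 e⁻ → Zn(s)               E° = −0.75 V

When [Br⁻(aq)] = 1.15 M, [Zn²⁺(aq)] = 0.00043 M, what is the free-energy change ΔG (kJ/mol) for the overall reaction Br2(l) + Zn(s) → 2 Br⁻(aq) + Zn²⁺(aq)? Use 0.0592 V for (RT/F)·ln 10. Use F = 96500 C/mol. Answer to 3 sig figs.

−372 kJ/mol

With Br₂/Br⁻ reduced at the cathode, E°cell = +1.08 − (−0.75) = +1.83 V and n = 2.
Here Q = [Br⁻(aq)]^2·[Zn²⁺(aq)] = 0.000569 (log Q = −3.245), giving E = +1.83 − (0.0592/2)·(−3.245) = +1.9261 V.
Then ΔG = −nFE = −2 × 96500 × +1.9261 J/mol = −372 kJ/mol.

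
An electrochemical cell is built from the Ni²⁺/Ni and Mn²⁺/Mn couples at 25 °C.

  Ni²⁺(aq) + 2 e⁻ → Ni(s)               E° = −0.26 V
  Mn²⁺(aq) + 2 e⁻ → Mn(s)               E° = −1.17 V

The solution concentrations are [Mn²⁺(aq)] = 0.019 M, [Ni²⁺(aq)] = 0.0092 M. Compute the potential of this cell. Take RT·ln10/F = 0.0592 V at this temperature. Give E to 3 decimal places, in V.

Ni²⁺/Ni is reduced (cathode, E° = −0.26 V) and Mn²⁺/Mn is oxidized (anode).
E°cell = −0.26 − (−1.17) = +0.91 V, with n = 2 electrons transferred.
For the overall reaction Ni²⁺(aq) + Mn(s) → Ni(s) + Mn²⁺(aq), Q = [Mn²⁺(aq)] / [Ni²⁺(aq)] = 2.07, giving log Q = 0.315.
Applying E = E° − (RT ln10/nF)·log Q gives +0.91 − (0.0592/2)(0.315) = +0.901 V.

+0.901 V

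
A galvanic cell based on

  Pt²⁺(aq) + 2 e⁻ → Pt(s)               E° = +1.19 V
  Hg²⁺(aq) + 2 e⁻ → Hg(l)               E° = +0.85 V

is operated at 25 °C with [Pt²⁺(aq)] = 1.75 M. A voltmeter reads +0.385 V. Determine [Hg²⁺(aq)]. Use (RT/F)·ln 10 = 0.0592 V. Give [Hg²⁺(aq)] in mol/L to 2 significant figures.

0.053 M

With Pt²⁺/Pt at the cathode and Hg²⁺/Hg at the anode, E°cell = +1.19 − (+0.85) = +0.34 V (n = 2).
Since E = E° − (0.0592/n)·log Q, log Q = n(E° − E)/0.0592 = −1.520.
Balancing electrons gives Pt²⁺(aq) + Hg(l) → Pt(s) + Hg²⁺(aq); thus Q = [Hg²⁺(aq)] / [Pt²⁺(aq)].
Solving for the unknown gives log [Hg²⁺(aq)] = −1.277, so [Hg²⁺(aq)] ≈ 0.053 M.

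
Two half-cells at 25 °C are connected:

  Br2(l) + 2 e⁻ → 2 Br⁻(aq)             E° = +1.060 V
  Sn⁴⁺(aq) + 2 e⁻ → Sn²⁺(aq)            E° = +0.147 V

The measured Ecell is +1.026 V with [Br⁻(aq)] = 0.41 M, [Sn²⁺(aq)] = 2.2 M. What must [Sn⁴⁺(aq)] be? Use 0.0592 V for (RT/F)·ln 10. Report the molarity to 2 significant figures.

0.0020 M

The Br₂/Br⁻ couple has the larger reduction potential, so it is the cathode: E°cell = +1.060 − (+0.147) = +0.913 V and n = 2.
Since E = E° − (0.0592/n)·log Q, log Q = n(E° − E)/0.0592 = −3.818.
For Br2(l) + Sn²⁺(aq) → 2 Br⁻(aq) + Sn⁴⁺(aq), the reaction quotient is Q = ([Br⁻(aq)]^2·[Sn⁴⁺(aq)]) / [Sn²⁺(aq)].
Substituting the known concentrations and solving, log [Sn⁴⁺(aq)] = −2.701 and [Sn⁴⁺(aq)] = 0.0020 M.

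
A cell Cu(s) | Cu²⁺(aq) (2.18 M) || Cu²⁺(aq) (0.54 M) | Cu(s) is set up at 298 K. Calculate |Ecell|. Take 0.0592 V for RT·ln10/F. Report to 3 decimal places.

For a concentration cell E°cell = 0, since both electrodes use the same couple.
The compartment with the higher Cu²⁺(aq) concentration (2.18 M) acts as the cathode; ions are reduced there and produced at the dilute (0.54 M) anode.
With n = 2, Ecell = −(0.0592/2)·log([dilute]/[conc]) = −(0.0592/2)·log(0.54/2.18) = +0.018 V.

0.018 V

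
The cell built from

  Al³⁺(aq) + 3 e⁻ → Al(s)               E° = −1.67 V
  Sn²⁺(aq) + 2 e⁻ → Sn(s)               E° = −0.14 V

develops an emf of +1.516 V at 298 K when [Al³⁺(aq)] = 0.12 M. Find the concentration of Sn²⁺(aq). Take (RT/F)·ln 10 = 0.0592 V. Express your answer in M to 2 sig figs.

Sn²⁺/Sn is the cathode (higher E°); E°cell = −0.14 − (−1.67) = +1.53 V with n = 6.
Rearranging E = E° − (0.0592/n)·log Q gives log Q = 6(+1.53 − (+1.516))/0.0592 = 1.419.
Balancing electrons gives 3 Sn²⁺(aq) + 2 Al(s) → 3 Sn(s) + 2 Al³⁺(aq); thus Q = [Al³⁺(aq)]^2 / [Sn²⁺(aq)]^3.
Solving for the unknown gives log [Sn²⁺(aq)] = −1.087, so [Sn²⁺(aq)] ≈ 0.082 M.

0.082 M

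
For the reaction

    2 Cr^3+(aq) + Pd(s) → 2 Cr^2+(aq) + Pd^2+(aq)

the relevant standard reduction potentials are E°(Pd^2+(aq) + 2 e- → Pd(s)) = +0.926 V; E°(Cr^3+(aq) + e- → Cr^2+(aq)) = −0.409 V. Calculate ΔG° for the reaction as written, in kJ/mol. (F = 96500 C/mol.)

In the reaction as written Cr^3+(aq) is reduced, so the Cr³⁺/Cr²⁺ couple is the cathode and Pd²⁺/Pd is the anode.
E°cell = −0.409 − (+0.926) = −1.335 V; balancing electrons gives n = 2.
ΔG° = −nFE°cell = −(2)(96500)(−1.335) J/mol = +258 kJ/mol.

+258 kJ/mol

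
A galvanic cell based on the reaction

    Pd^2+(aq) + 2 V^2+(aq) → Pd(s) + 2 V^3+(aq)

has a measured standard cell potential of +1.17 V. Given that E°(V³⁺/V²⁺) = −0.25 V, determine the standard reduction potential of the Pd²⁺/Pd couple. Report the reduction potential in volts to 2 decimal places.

In the reaction as written the Pd²⁺/Pd couple is reduced (cathode) and V³⁺/V²⁺ is oxidized (anode), so E°cell = E°(Pd²⁺/Pd) − E°(V³⁺/V²⁺).
E°(Pd²⁺/Pd) = E°cell + E°(anode) = +1.17 + (−0.25) = +0.92 V.

+0.92 V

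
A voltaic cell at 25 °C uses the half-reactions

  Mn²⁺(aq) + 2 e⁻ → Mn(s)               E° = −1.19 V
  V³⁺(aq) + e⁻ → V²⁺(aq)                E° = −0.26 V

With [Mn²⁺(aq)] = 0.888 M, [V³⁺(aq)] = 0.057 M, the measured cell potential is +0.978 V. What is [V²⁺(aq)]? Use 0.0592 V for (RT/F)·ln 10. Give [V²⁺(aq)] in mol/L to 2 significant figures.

With V³⁺/V²⁺ at the cathode and Mn²⁺/Mn at the anode, E°cell = −0.26 − (−1.19) = +0.93 V (n = 2).
Since E = E° − (0.0592/n)·log Q, log Q = n(E° − E)/0.0592 = −1.622.
The balanced reaction is 2 V³⁺(aq) + Mn(s) → 2 V²⁺(aq) + Mn²⁺(aq), so Q = ([V²⁺(aq)]^2·[Mn²⁺(aq)]) / [V³⁺(aq)]^2.
Substituting the known concentrations and solving, log [V²⁺(aq)] = −2.029 and [V²⁺(aq)] = 0.0094 M.

0.0094 M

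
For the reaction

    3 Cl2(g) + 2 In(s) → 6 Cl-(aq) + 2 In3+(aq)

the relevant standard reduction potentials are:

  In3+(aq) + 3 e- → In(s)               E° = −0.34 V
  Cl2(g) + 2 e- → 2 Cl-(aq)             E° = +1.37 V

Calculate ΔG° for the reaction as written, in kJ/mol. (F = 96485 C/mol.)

−990 kJ/mol

In the reaction as written Cl2(g) is reduced, so the Cl₂/Cl⁻ couple is the cathode and In³⁺/In is the anode.
E°cell = +1.37 − (−0.34) = +1.71 V; balancing electrons gives n = 6.
ΔG° = −nFE°cell = −(6)(96485)(+1.71) J/mol = −990 kJ/mol.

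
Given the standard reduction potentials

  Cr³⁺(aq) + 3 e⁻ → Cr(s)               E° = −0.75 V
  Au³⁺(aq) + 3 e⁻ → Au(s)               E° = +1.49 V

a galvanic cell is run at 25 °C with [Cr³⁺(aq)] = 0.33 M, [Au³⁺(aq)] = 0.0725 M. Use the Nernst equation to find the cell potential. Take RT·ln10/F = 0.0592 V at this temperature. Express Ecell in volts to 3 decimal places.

+2.227 V

Since E°(Au³⁺/Au) > E°(Cr³⁺/Cr), Au³⁺/Au serves as the cathode.
E°cell = +1.49 − (−0.75) = +2.24 V, with n = 3 electrons transferred.
For the overall reaction Au³⁺(aq) + Cr(s) → Au(s) + Cr³⁺(aq), Q = [Cr³⁺(aq)] / [Au³⁺(aq)] = 4.55, giving log Q = 0.658.
By the Nernst equation, E = +2.24 − (0.0592/3)·(0.658) = +2.227 V.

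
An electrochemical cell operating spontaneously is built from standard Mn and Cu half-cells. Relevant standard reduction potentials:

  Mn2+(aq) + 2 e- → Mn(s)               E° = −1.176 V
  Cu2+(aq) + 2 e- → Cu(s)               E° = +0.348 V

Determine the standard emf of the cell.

+1.524 V

Of the two couples in this cell, the one with the more positive reduction potential is reduced at the cathode: here that is Cu²⁺/Cu (+0.348 V); Mn²⁺/Mn (−1.176 V) is the anode.
E°cell = E°(cathode) − E°(anode) = +0.348 − (−1.176) = +1.524 V.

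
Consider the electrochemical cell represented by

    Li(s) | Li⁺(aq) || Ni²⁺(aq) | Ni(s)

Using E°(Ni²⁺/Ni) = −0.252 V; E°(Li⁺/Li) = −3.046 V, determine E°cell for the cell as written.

+2.794 V

By convention the left-hand electrode in cell notation is the anode (oxidation) and the right-hand electrode is the cathode (reduction).
E°cell = E°(right) − E°(left) = −0.252 − (−3.046) = +2.794 V.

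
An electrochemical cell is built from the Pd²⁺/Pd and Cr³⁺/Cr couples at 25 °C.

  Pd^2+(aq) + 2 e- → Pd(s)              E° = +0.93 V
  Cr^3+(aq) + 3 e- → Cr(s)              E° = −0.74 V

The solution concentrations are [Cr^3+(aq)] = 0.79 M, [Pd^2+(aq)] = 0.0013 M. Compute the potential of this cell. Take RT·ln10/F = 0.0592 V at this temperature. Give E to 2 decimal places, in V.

+1.59 V

Since E°(Pd²⁺/Pd) > E°(Cr³⁺/Cr), Pd²⁺/Pd serves as the cathode.
E°cell = +0.93 − (−0.74) = +1.67 V, with n = 6 electrons transferred.
For the overall reaction 3 Pd^2+(aq) + 2 Cr(s) → 3 Pd(s) + 2 Cr^3+(aq), Q = [Cr^3+(aq)]^2 / [Pd^2+(aq)]^3 = 2.84×10^8, giving log Q = 8.453.
Applying E = E° − (RT ln10/nF)·log Q gives +1.67 − (0.0592/6)(8.453) = +1.59 V.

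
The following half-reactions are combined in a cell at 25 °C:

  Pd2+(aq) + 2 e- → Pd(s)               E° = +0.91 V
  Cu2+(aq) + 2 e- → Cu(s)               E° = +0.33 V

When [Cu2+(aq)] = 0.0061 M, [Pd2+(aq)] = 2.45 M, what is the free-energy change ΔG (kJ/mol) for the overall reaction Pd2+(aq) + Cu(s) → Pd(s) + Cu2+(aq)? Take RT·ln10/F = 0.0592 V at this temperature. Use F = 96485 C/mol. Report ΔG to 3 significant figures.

−127 kJ/mol

The standard cell potential is +0.91 − (+0.33) = +0.58 V, with n = 2 electrons in the balanced equation.
Q = [Cu2+(aq)] / [Pd2+(aq)] = 0.00249, so log Q = −2.604 and E = +0.58 − (0.0592/2)(−2.604) = +0.6571 V.
ΔG = −nFE = −(2)(96485)(+0.6571) J/mol = −127 kJ/mol.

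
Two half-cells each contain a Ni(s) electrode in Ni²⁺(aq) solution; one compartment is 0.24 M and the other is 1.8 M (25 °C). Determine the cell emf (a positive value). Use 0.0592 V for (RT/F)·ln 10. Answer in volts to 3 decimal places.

For a concentration cell E°cell = 0, since both electrodes use the same couple.
The compartment with the higher Ni²⁺(aq) concentration (1.8 M) acts as the cathode; ions are reduced there and produced at the dilute (0.24 M) anode.
With n = 2, Ecell = −(0.0592/2)·log([dilute]/[conc]) = −(0.0592/2)·log(0.24/1.8) = +0.026 V.

0.026 V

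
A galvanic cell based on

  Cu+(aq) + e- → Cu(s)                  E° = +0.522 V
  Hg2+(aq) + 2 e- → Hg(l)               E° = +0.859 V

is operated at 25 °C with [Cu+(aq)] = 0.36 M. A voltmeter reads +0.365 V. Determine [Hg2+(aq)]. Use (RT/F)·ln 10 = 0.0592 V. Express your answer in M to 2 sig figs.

1.1 M

Hg²⁺/Hg is the cathode (higher E°); E°cell = +0.859 − (+0.522) = +0.337 V with n = 2.
Since E = E° − (0.0592/n)·log Q, log Q = n(E° − E)/0.0592 = −0.946.
Balancing electrons gives Hg2+(aq) + 2 Cu(s) → Hg(l) + 2 Cu+(aq); thus Q = [Cu+(aq)]^2 / [Hg2+(aq)].
Isolating [Hg2+(aq)] in Q = 10^{−0.946} yields log [Hg2+(aq)] = 0.059, i.e. 1.1 M.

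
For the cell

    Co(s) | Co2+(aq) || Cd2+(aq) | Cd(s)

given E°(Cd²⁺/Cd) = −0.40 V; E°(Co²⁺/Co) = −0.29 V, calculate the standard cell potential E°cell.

By convention the left-hand electrode in cell notation is the anode (oxidation) and the right-hand electrode is the cathode (reduction).
E°cell = E°(right) − E°(left) = −0.40 − (−0.29) = −0.11 V.
The negative sign shows that, as written, the cell would require an external voltage to drive the reaction.

−0.11 V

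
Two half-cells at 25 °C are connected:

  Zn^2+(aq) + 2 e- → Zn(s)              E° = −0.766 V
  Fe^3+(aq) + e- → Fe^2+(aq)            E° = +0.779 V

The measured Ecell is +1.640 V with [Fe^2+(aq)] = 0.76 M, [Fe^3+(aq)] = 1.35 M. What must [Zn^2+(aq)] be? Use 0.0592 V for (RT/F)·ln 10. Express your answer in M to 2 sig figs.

With Fe³⁺/Fe²⁺ at the cathode and Zn²⁺/Zn at the anode, E°cell = +0.779 − (−0.766) = +1.545 V (n = 2).
From the Nernst equation, log Q = n(E° − E)/0.0592 = 2·(+1.545 − (+1.640))/0.0592 = −3.209.
For 2 Fe^3+(aq) + Zn(s) → 2 Fe^2+(aq) + Zn^2+(aq), the reaction quotient is Q = ([Fe^2+(aq)]^2·[Zn^2+(aq)]) / [Fe^3+(aq)]^2.
Substituting the known concentrations and solving, log [Zn^2+(aq)] = −2.710 and [Zn^2+(aq)] = 0.0019 M.

0.0019 M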